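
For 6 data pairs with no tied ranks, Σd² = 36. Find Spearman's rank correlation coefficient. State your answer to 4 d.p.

-0.0286

ρ = 1 − 6Σd² / [n(n²−1)] = 1 − 6×36 / (6×35)
  = 1 − 216/210 = 1 − 1.02857 ≈ -0.0286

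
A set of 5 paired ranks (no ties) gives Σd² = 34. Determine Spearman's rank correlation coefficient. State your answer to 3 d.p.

ρ = 1 − 6Σd² / [n(n²−1)] = 1 − 6×34 / (5×24)
  = 1 − 204/120 = 1 − 1.7000 ≈ -0.700

-0.700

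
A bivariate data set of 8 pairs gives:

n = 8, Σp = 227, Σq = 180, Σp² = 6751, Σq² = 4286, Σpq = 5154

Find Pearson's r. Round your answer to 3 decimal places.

0.172

r = (nΣpq − ΣpΣq) / √[(nΣp² − (Σp)²)(nΣq² − (Σq)²)]
Numerator: 8×5154 − 227×180 = 372
Denominator: √[(54008 − 51529)(34288 − 32400)] = √[2479 × 1888] = 2163.4121
r = 372 / 2163.4121 ≈ 0.172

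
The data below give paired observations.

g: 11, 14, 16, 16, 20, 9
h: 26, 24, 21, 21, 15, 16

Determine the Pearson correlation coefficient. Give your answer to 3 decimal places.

n = 6, Σg = 86, Σh = 123, Σg² = 1310, Σh² = 2615, Σgh = 1738
nΣgh − ΣgΣh = 10428 − 10578 = -150
nΣg² − (Σg)² = 7860 − 7396 = 464; nΣh² − (Σh)² = 15690 − 15129 = 561
r = -150 / √(464 × 561) = -150 / 510.2000 ≈ -0.294

-0.294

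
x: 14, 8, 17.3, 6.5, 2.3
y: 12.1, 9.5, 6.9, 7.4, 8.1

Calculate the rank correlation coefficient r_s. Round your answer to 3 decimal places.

-0.100

Rank x: 4, 3, 5, 2, 1
Rank y: 5, 4, 1, 2, 3
d = rank(x) − rank(y): -1, -1, 4, 0, -2; Σd² = 22
ρ = 1 − 6Σd² / [n(n²−1)] = 1 − 6×22 / (5×24) = 1 − 132/120 ≈ -0.100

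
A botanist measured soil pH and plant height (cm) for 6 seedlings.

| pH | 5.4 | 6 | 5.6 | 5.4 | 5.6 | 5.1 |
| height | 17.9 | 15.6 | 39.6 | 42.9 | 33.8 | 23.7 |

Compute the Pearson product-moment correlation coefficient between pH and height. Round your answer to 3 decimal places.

-0.193

n = 6, Σx = 33.1, Σy = 173.5, Σx² = 183.05, Σy² = 5676.47, Σxy = 953.83
nΣxy − ΣxΣy = 5722.98 − 5742.85 = -19.87
nΣx² − (Σx)² = 1098.3 − 1095.61 = 2.69; nΣy² − (Σy)² = 34058.82 − 30102.25 = 3956.57
r = -19.87 / √(2.69 × 3956.57) = -19.87 / 103.1658 ≈ -0.193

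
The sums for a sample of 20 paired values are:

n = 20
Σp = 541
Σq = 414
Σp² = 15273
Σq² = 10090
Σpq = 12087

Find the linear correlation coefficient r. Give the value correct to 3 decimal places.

0.901

r = (nΣpq − ΣpΣq) / √[(nΣp² − (Σp)²)(nΣq² − (Σq)²)]
Numerator: 20×12087 − 541×414 = 17766
Denominator: √[(305460 − 292681)(201800 − 171396)] = √[12779 × 30404] = 19711.2332
r = 17766 / 19711.2332 ≈ 0.901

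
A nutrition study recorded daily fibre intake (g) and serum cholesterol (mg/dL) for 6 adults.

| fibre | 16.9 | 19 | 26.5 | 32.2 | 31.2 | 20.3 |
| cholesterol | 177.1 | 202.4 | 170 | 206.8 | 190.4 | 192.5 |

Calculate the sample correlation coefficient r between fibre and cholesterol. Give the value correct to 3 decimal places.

n = 6, Σx = 146.1, Σy = 1139.2, Σx² = 3771.23, Σy² = 217304.82, Σxy = 27850.78
nΣxy − ΣxΣy = 167104.68 − 166437.12 = 667.56
nΣx² − (Σx)² = 22627.38 − 21345.21 = 1282.17; nΣy² − (Σy)² = 1303828.92 − 1297776.64 = 6052.28
r = 667.56 / √(1282.17 × 6052.28) = 667.56 / 2785.6870 ≈ 0.240

0.240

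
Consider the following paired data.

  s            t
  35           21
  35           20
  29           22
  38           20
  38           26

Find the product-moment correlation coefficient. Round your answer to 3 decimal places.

0.164

n = 5, Σs = 175, Σt = 109, Σs² = 6179, Σt² = 2401, Σst = 3821
nΣst − ΣsΣt = 19105 − 19075 = 30
nΣs² − (Σs)² = 30895 − 30625 = 270; nΣt² − (Σt)² = 12005 − 11881 = 124
r = 30 / √(270 × 124) = 30 / 182.9754 ≈ 0.164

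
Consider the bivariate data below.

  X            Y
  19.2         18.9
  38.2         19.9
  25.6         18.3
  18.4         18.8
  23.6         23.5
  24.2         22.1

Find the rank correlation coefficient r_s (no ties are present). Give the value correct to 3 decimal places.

0.086

Rank X: 2, 6, 5, 1, 3, 4
Rank Y: 3, 4, 1, 2, 6, 5
d = rank(X) − rank(Y): -1, 2, 4, -1, -3, -1; Σd² = 32
ρ = 1 − 6Σd² / [n(n²−1)] = 1 − 6×32 / (6×35) = 1 − 192/210 ≈ 0.086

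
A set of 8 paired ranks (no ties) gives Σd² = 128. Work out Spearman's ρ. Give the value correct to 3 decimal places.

-0.524

ρ = 1 − 6Σd² / [n(n²−1)] = 1 − 6×128 / (8×63)
  = 1 − 768/504 = 1 − 1.5238 ≈ -0.524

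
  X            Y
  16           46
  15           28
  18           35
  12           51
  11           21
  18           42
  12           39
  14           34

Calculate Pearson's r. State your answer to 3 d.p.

0.200

n = 8, ΣX = 116, ΣY = 296, ΣX² = 1734, ΣY² = 11608, ΣXY = 4329
nΣXY − ΣXΣY = 34632 − 34336 = 296
nΣX² − (ΣX)² = 13872 − 13456 = 416; nΣY² − (ΣY)² = 92864 − 87616 = 5248
r = 296 / √(416 × 5248) = 296 / 1477.5547 ≈ 0.200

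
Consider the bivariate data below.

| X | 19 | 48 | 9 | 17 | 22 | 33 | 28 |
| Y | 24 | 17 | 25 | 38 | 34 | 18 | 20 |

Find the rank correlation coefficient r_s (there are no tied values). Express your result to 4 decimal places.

Rank X: 3, 7, 1, 2, 4, 6, 5
Rank Y: 4, 1, 5, 7, 6, 2, 3
d = rank(X) − rank(Y): -1, 6, -4, -5, -2, 4, 2; Σd² = 102
ρ = 1 − 6Σd² / [n(n²−1)] = 1 − 6×102 / (7×48) = 1 − 612/336 ≈ -0.8214

-0.8214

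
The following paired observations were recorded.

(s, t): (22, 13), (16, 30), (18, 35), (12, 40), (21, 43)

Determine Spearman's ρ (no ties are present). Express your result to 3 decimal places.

-0.300

Rank s: 5, 2, 3, 1, 4
Rank t: 1, 2, 3, 4, 5
d = rank(s) − rank(t): 4, 0, 0, -3, -1; Σd² = 26
ρ = 1 − 6Σd² / [n(n²−1)] = 1 − 6×26 / (5×24) = 1 − 156/120 ≈ -0.300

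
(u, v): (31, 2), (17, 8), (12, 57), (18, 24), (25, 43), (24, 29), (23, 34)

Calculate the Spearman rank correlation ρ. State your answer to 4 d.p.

Rank u: 7, 2, 1, 3, 6, 5, 4
Rank v: 1, 2, 7, 3, 6, 4, 5
d = rank(u) − rank(v): 6, 0, -6, 0, 0, 1, -1; Σd² = 74
ρ = 1 − 6Σd² / [n(n²−1)] = 1 − 6×74 / (7×48) = 1 − 444/336 ≈ -0.3214

-0.3214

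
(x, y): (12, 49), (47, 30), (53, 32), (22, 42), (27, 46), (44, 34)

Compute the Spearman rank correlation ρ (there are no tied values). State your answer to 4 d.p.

Rank x: 1, 5, 6, 2, 3, 4
Rank y: 6, 1, 2, 4, 5, 3
d = rank(x) − rank(y): -5, 4, 4, -2, -2, 1; Σd² = 66
ρ = 1 − 6Σd² / [n(n²−1)] = 1 − 6×66 / (6×35) = 1 − 396/210 ≈ -0.8857

-0.8857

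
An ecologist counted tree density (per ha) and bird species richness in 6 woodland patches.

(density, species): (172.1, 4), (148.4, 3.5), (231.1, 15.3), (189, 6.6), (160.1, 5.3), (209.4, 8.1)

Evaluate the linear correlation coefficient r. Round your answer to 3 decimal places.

0.911

n = 6, Σx = 1110.1, Σy = 42.8, Σx² = 210249.55, Σy² = 399.6, Σxy = 8535.7
nΣxy − ΣxΣy = 51214.2 − 47512.28 = 3701.92
nΣx² − (Σx)² = 1261497.3 − 1232322.01 = 29175.29; nΣy² − (Σy)² = 2397.6 − 1831.84 = 565.76
r = 3701.92 / √(29175.29 × 565.76) = 3701.92 / 4062.7838 ≈ 0.911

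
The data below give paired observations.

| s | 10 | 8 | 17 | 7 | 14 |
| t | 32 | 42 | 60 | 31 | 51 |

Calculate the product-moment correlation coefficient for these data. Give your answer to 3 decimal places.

0.897

n = 5, Σs = 56, Σt = 216, Σs² = 698, Σt² = 9950, Σst = 2607
nΣst − ΣsΣt = 13035 − 12096 = 939
nΣs² − (Σs)² = 3490 − 3136 = 354; nΣt² − (Σt)² = 49750 − 46656 = 3094
r = 939 / √(354 × 3094) = 939 / 1046.5543 ≈ 0.897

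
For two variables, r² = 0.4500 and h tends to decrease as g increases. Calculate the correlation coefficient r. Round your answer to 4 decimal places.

-0.6708

|r| = √0.4500 = 0.6708
The association is negative, so r = −0.6708.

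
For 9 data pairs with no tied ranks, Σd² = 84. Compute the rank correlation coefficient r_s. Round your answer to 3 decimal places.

ρ = 1 − 6Σd² / [n(n²−1)] = 1 − 6×84 / (9×80)
  = 1 − 504/720 = 1 − 0.7000 ≈ 0.300

0.300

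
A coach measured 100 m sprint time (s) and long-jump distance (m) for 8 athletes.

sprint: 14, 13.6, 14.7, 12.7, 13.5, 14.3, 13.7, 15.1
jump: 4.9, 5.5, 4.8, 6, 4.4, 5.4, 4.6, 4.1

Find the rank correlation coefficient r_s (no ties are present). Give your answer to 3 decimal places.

Rank sprint: 5, 3, 7, 1, 2, 6, 4, 8
Rank jump: 5, 7, 4, 8, 2, 6, 3, 1
d = rank(sprint) − rank(jump): 0, -4, 3, -7, 0, 0, 1, 7; Σd² = 124
ρ = 1 − 6Σd² / [n(n²−1)] = 1 − 6×124 / (8×63) = 1 − 744/504 ≈ -0.476

-0.476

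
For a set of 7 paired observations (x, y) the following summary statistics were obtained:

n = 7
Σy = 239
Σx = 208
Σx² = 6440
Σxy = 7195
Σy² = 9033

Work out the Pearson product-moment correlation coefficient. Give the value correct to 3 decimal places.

0.196

r = (nΣxy − ΣxΣy) / √[(nΣx² − (Σx)²)(nΣy² − (Σy)²)]
Numerator: 7×7195 − 208×239 = 653
Denominator: √[(45080 − 43264)(63231 − 57121)] = √[1816 × 6110] = 3331.0299
r = 653 / 3331.0299 ≈ 0.196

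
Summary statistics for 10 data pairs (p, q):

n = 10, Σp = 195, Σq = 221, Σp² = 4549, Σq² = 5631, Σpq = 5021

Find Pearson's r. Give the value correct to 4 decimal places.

r = (nΣpq − ΣpΣq) / √[(nΣp² − (Σp)²)(nΣq² − (Σq)²)]
Numerator: 10×5021 − 195×221 = 7115
Denominator: √[(45490 − 38025)(56310 − 48841)] = √[7465 × 7469] = 7466.9997
r = 7115 / 7466.9997 ≈ 0.9529

0.9529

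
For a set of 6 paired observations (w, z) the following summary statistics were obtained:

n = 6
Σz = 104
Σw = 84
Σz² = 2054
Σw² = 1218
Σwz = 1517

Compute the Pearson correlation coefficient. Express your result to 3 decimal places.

r = (nΣwz − ΣwΣz) / √[(nΣw² − (Σw)²)(nΣz² − (Σz)²)]
Numerator: 6×1517 − 84×104 = 366
Denominator: √[(7308 − 7056)(12324 − 10816)] = √[252 × 1508] = 616.4544
r = 366 / 616.4544 ≈ 0.594

0.594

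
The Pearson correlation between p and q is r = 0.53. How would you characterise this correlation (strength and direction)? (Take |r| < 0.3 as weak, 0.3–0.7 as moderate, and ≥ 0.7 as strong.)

moderate positive

r = 0.53 > 0 so the relationship is positive.
|r| = 0.53, which falls in the moderate range.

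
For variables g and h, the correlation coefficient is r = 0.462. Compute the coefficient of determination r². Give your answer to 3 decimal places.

0.213

r² = (0.462)² = 0.213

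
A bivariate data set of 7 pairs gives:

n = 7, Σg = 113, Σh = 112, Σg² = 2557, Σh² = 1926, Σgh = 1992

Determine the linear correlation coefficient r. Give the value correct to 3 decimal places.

0.587

r = (nΣgh − ΣgΣh) / √[(nΣg² − (Σg)²)(nΣh² − (Σh)²)]
Numerator: 7×1992 − 113×112 = 1288
Denominator: √[(17899 − 12769)(13482 − 12544)] = √[5130 × 938] = 2193.6135
r = 1288 / 2193.6135 ≈ 0.587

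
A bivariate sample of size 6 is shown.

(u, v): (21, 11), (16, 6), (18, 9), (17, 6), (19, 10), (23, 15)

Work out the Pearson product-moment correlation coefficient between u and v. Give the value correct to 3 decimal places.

0.973

n = 6, Σu = 114, Σv = 57, Σu² = 2200, Σv² = 599, Σuv = 1126
nΣuv − ΣuΣv = 6756 − 6498 = 258
nΣu² − (Σu)² = 13200 − 12996 = 204; nΣv² − (Σv)² = 3594 − 3249 = 345
r = 258 / √(204 × 345) = 258 / 265.2923 ≈ 0.973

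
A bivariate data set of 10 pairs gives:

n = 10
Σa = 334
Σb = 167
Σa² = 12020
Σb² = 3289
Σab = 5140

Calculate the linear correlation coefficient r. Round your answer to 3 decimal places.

-0.666

r = (nΣab − ΣaΣb) / √[(nΣa² − (Σa)²)(nΣb² − (Σb)²)]
Numerator: 10×5140 − 334×167 = -4378
Denominator: √[(120200 − 111556)(32890 − 27889)] = √[8644 × 5001] = 6574.8494
r = -4378 / 6574.8494 ≈ -0.666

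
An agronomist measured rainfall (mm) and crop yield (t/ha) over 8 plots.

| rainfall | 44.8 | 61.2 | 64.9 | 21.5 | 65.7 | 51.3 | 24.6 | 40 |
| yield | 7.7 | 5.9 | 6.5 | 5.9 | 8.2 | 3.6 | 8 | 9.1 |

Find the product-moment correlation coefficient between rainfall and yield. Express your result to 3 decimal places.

n = 8, Σx = 374, Σy = 54.9, Σx² = 19580.08, Σy² = 398.17, Σxy = 2538.96
nΣxy − ΣxΣy = 20311.68 − 20532.6 = -220.92
nΣx² − (Σx)² = 156640.64 − 139876 = 16764.64; nΣy² − (Σy)² = 3185.36 − 3014.01 = 171.35
r = -220.92 / √(16764.64 × 171.35) = -220.92 / 1694.8808 ≈ -0.130

-0.130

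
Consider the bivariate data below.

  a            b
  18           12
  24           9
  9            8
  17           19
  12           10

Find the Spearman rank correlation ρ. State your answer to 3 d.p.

Rank a: 4, 5, 1, 3, 2
Rank b: 4, 2, 1, 5, 3
d = rank(a) − rank(b): 0, 3, 0, -2, -1; Σd² = 14
ρ = 1 − 6Σd² / [n(n²−1)] = 1 − 6×14 / (5×24) = 1 − 84/120 ≈ 0.300

0.300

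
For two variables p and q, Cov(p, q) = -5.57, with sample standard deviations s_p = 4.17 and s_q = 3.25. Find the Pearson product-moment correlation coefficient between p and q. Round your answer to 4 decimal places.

r = Cov(p,q) / (s_p · s_q) = -5.57 / (4.17 × 3.25)
  = -5.57 / 13.5525 ≈ -0.4110

-0.4110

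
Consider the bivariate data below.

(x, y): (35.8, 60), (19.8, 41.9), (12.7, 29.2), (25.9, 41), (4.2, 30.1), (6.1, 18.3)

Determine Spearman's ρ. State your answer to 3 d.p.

0.771

Rank x: 6, 4, 3, 5, 1, 2
Rank y: 6, 5, 2, 4, 3, 1
d = rank(x) − rank(y): 0, -1, 1, 1, -2, 1; Σd² = 8
ρ = 1 − 6Σd² / [n(n²−1)] = 1 − 6×8 / (6×35) = 1 − 48/210 ≈ 0.771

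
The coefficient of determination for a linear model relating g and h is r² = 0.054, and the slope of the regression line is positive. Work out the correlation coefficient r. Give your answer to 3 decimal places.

0.232

|r| = √0.054 = 0.232
The association is positive, so r = 0.232.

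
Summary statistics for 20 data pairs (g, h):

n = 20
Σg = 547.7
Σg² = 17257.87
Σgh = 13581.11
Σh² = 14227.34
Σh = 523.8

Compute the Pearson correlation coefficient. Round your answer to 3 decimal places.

r = (nΣgh − ΣgΣh) / √[(nΣg² − (Σg)²)(nΣh² − (Σh)²)]
Numerator: 20×13581.11 − 547.7×523.8 = -15263.06
Denominator: √[(345157.4 − 299975.29)(284546.8 − 274366.44)] = √[45182.11 × 10180.36] = 21446.9146
r = -15263.06 / 21446.9146 ≈ -0.712

-0.712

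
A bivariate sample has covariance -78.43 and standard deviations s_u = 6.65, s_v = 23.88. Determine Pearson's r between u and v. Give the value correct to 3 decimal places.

-0.494

r = Cov(u,v) / (s_u · s_v) = -78.43 / (6.65 × 23.88)
  = -78.43 / 158.8020 ≈ -0.494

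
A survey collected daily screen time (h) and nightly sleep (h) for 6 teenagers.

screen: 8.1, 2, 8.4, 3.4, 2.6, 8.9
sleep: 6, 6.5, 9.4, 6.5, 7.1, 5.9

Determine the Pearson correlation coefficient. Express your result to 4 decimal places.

0.1518

n = 6, Σx = 33.4, Σy = 41.4, Σx² = 237.7, Σy² = 294.08, Σxy = 233.63
nΣxy − ΣxΣy = 1401.78 − 1382.76 = 19.02
nΣx² − (Σx)² = 1426.2 − 1115.56 = 310.64; nΣy² − (Σy)² = 1764.48 − 1713.96 = 50.52
r = 19.02 / √(310.64 × 50.52) = 19.02 / 125.2738 ≈ 0.1518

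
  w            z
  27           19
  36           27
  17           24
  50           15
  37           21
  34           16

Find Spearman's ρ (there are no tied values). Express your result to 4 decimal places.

Rank w: 2, 4, 1, 6, 5, 3
Rank z: 3, 6, 5, 1, 4, 2
d = rank(w) − rank(z): -1, -2, -4, 5, 1, 1; Σd² = 48
ρ = 1 − 6Σd² / [n(n²−1)] = 1 − 6×48 / (6×35) = 1 − 288/210 ≈ -0.3714

-0.3714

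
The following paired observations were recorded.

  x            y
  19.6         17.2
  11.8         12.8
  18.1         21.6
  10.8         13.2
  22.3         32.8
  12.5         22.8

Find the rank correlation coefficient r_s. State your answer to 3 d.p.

Rank x: 5, 2, 4, 1, 6, 3
Rank y: 3, 1, 4, 2, 6, 5
d = rank(x) − rank(y): 2, 1, 0, -1, 0, -2; Σd² = 10
ρ = 1 − 6Σd² / [n(n²−1)] = 1 − 6×10 / (6×35) = 1 − 60/210 ≈ 0.714

0.714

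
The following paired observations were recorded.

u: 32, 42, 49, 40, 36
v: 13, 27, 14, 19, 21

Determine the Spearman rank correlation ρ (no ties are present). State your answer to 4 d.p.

Rank u: 1, 4, 5, 3, 2
Rank v: 1, 5, 2, 3, 4
d = rank(u) − rank(v): 0, -1, 3, 0, -2; Σd² = 14
ρ = 1 − 6Σd² / [n(n²−1)] = 1 − 6×14 / (5×24) = 1 − 84/120 ≈ 0.3000

0.3000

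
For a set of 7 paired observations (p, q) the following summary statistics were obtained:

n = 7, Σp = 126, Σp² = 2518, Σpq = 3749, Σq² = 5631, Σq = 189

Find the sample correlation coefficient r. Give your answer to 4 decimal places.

r = (nΣpq − ΣpΣq) / √[(nΣp² − (Σp)²)(nΣq² − (Σq)²)]
Numerator: 7×3749 − 126×189 = 2429
Denominator: √[(17626 − 15876)(39417 − 35721)] = √[1750 × 3696] = 2543.2263
r = 2429 / 2543.2263 ≈ 0.9551

0.9551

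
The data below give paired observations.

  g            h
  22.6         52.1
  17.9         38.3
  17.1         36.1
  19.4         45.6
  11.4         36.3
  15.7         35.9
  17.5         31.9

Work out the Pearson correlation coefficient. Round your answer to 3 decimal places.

0.719

n = 7, Σg = 121.6, Σh = 276.2, Σg² = 2182.64, Σh² = 11187.98, Σgh = 4900.68
nΣgh − ΣgΣh = 34304.76 − 33585.92 = 718.84
nΣg² − (Σg)² = 15278.48 − 14786.56 = 491.92; nΣh² − (Σh)² = 78315.86 − 76286.44 = 2029.42
r = 718.84 / √(491.92 × 2029.42) = 718.84 / 999.1558 ≈ 0.719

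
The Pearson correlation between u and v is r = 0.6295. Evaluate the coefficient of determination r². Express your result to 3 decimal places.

r² = (0.6295)² = 0.396

0.396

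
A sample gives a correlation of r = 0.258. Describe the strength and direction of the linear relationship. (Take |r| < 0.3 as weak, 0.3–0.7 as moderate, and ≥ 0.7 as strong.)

r = 0.258 > 0 so the relationship is positive.
|r| = 0.258, which falls in the weak range.

weak positive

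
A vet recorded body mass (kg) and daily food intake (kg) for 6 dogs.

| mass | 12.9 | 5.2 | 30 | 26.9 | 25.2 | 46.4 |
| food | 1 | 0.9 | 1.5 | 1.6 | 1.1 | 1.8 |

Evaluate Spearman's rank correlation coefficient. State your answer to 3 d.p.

Rank mass: 2, 1, 5, 4, 3, 6
Rank food: 2, 1, 4, 5, 3, 6
d = rank(mass) − rank(food): 0, 0, 1, -1, 0, 0; Σd² = 2
ρ = 1 − 6Σd² / [n(n²−1)] = 1 − 6×2 / (6×35) = 1 − 12/210 ≈ 0.943

0.943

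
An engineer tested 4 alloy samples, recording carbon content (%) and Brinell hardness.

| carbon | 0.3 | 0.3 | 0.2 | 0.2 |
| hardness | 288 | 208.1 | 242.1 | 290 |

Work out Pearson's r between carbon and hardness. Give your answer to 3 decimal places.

-0.264

n = 4, Σx = 1, Σy = 1028.2, Σx² = 0.26, Σy² = 268962.02, Σxy = 255.25
nΣxy − ΣxΣy = 1021 − 1028.2 = -7.2
nΣx² − (Σx)² = 1.04 − 1 = 0.04; nΣy² − (Σy)² = 1075848.08 − 1057195.24 = 18652.84
r = -7.2 / √(0.04 × 18652.84) = -7.2 / 27.3151 ≈ -0.264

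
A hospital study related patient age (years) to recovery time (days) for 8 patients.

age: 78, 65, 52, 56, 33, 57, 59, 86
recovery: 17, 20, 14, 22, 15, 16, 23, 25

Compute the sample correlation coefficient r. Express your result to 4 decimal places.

0.5758

n = 8, Σx = 486, Σy = 152, Σx² = 31364, Σy² = 3004, Σxy = 9500
nΣxy − ΣxΣy = 76000 − 73872 = 2128
nΣx² − (Σx)² = 250912 − 236196 = 14716; nΣy² − (Σy)² = 24032 − 23104 = 928
r = 2128 / √(14716 × 928) = 2128 / 3695.4632 ≈ 0.5758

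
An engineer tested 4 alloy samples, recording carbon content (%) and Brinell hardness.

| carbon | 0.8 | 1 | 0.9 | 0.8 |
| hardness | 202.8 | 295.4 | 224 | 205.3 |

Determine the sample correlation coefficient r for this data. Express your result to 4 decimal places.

n = 4, Σx = 3.5, Σy = 927.5, Σx² = 3.09, Σy² = 220713.09, Σxy = 823.48
nΣxy − ΣxΣy = 3293.92 − 3246.25 = 47.67
nΣx² − (Σx)² = 12.36 − 12.25 = 0.11; nΣy² − (Σy)² = 882852.36 − 860256.25 = 22596.11
r = 47.67 / √(0.11 × 22596.11) = 47.67 / 49.8555 ≈ 0.9562

0.9562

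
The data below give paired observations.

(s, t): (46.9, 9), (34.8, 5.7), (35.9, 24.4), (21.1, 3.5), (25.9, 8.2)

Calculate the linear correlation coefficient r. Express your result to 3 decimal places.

n = 5, Σs = 164.6, Σt = 50.8, Σs² = 5815.48, Σt² = 788.34, Σst = 1782.65
nΣst − ΣsΣt = 8913.25 − 8361.68 = 551.57
nΣs² − (Σs)² = 29077.4 − 27093.16 = 1984.24; nΣt² − (Σt)² = 3941.7 − 2580.64 = 1361.06
r = 551.57 / √(1984.24 × 1361.06) = 551.57 / 1643.3714 ≈ 0.336

0.336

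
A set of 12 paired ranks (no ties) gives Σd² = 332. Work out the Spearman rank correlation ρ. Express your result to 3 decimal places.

-0.161

ρ = 1 − 6Σd² / [n(n²−1)] = 1 − 6×332 / (12×143)
  = 1 − 1992/1716 = 1 − 1.1608 ≈ -0.161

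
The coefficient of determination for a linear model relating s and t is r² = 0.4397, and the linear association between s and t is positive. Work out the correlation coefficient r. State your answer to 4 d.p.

|r| = √0.4397 = 0.6631
The association is positive, so r = 0.6631.

0.6631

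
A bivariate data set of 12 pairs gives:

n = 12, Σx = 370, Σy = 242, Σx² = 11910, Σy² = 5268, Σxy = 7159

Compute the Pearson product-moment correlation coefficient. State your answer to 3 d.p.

-0.686

r = (nΣxy − ΣxΣy) / √[(nΣx² − (Σx)²)(nΣy² − (Σy)²)]
Numerator: 12×7159 − 370×242 = -3632
Denominator: √[(142920 − 136900)(63216 − 58564)] = √[6020 × 4652] = 5291.9788
r = -3632 / 5291.9788 ≈ -0.686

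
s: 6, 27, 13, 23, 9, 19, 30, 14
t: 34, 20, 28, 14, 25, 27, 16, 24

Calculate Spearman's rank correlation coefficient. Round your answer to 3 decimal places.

-0.810

Rank s: 1, 7, 3, 6, 2, 5, 8, 4
Rank t: 8, 3, 7, 1, 5, 6, 2, 4
d = rank(s) − rank(t): -7, 4, -4, 5, -3, -1, 6, 0; Σd² = 152
ρ = 1 − 6Σd² / [n(n²−1)] = 1 − 6×152 / (8×63) = 1 − 912/504 ≈ -0.810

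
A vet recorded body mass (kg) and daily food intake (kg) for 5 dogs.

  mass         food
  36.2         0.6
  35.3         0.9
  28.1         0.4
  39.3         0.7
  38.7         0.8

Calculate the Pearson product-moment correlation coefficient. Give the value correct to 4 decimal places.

n = 5, Σx = 177.6, Σy = 3.4, Σx² = 6388.32, Σy² = 2.46, Σxy = 123.2
nΣxy − ΣxΣy = 616 − 603.84 = 12.16
nΣx² − (Σx)² = 31941.6 − 31541.76 = 399.84; nΣy² − (Σy)² = 12.3 − 11.56 = 0.74
r = 12.16 / √(399.84 × 0.74) = 12.16 / 17.2012 ≈ 0.7069

0.7069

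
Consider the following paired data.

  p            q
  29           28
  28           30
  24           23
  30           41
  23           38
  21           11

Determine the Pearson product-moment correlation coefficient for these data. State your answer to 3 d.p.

n = 6, Σp = 155, Σq = 171, Σp² = 4071, Σq² = 5459, Σpq = 4539
nΣpq − ΣpΣq = 27234 − 26505 = 729
nΣp² − (Σp)² = 24426 − 24025 = 401; nΣq² − (Σq)² = 32754 − 29241 = 3513
r = 729 / √(401 × 3513) = 729 / 1186.8922 ≈ 0.614

0.614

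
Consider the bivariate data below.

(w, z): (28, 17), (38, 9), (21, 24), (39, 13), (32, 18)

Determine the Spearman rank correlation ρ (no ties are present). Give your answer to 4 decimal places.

Rank w: 2, 4, 1, 5, 3
Rank z: 3, 1, 5, 2, 4
d = rank(w) − rank(z): -1, 3, -4, 3, -1; Σd² = 36
ρ = 1 − 6Σd² / [n(n²−1)] = 1 − 6×36 / (5×24) = 1 − 216/120 ≈ -0.8000

-0.8000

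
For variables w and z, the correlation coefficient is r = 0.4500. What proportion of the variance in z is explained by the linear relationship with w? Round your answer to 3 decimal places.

r² = (0.4500)² = 0.203

0.203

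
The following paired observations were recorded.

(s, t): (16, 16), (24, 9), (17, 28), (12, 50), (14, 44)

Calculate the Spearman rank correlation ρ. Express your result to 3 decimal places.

Rank s: 3, 5, 4, 1, 2
Rank t: 2, 1, 3, 5, 4
d = rank(s) − rank(t): 1, 4, 1, -4, -2; Σd² = 38
ρ = 1 − 6Σd² / [n(n²−1)] = 1 − 6×38 / (5×24) = 1 − 228/120 ≈ -0.900

-0.900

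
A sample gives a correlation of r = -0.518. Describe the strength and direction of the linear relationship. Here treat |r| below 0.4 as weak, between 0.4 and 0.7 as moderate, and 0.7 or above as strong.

moderate negative

r = -0.518 < 0 so the relationship is negative.
|r| = 0.518, which falls in the moderate range.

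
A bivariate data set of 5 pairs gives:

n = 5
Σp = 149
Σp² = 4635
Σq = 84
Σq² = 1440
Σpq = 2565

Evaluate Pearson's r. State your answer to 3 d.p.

r = (nΣpq − ΣpΣq) / √[(nΣp² − (Σp)²)(nΣq² − (Σq)²)]
Numerator: 5×2565 − 149×84 = 309
Denominator: √[(23175 − 22201)(7200 − 7056)] = √[974 × 144] = 374.5077
r = 309 / 374.5077 ≈ 0.825

0.825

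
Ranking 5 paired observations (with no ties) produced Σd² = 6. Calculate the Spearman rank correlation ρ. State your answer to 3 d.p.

0.700

ρ = 1 − 6Σd² / [n(n²−1)] = 1 − 6×6 / (5×24)
  = 1 − 36/120 = 1 − 0.3000 ≈ 0.700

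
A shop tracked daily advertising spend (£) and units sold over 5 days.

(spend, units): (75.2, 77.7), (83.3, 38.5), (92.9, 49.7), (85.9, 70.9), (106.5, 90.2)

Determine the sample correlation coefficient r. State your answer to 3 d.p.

n = 5, Σx = 443.8, Σy = 327, Σx² = 39945.4, Σy² = 23152.48, Σxy = 29363.83
nΣxy − ΣxΣy = 146819.15 − 145122.6 = 1696.55
nΣx² − (Σx)² = 199727 − 196958.44 = 2768.56; nΣy² − (Σy)² = 115762.4 − 106929 = 8833.4
r = 1696.55 / √(2768.56 × 8833.4) = 1696.55 / 4945.2804 ≈ 0.343

0.343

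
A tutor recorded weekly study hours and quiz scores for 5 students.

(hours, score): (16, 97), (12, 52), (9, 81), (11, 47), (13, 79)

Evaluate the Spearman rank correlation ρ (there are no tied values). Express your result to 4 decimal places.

Rank hours: 5, 3, 1, 2, 4
Rank score: 5, 2, 4, 1, 3
d = rank(hours) − rank(score): 0, 1, -3, 1, 1; Σd² = 12
ρ = 1 − 6Σd² / [n(n²−1)] = 1 − 6×12 / (5×24) = 1 − 72/120 ≈ 0.4000

0.4000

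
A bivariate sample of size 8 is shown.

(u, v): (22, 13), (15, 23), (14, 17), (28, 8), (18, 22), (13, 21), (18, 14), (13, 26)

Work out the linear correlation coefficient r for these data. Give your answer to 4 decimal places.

n = 8, Σu = 141, Σv = 144, Σu² = 2675, Σv² = 2848, Σuv = 2352
nΣuv − ΣuΣv = 18816 − 20304 = -1488
nΣu² − (Σu)² = 21400 − 19881 = 1519; nΣv² − (Σv)² = 22784 − 20736 = 2048
r = -1488 / √(1519 × 2048) = -1488 / 1763.7778 ≈ -0.8436

-0.8436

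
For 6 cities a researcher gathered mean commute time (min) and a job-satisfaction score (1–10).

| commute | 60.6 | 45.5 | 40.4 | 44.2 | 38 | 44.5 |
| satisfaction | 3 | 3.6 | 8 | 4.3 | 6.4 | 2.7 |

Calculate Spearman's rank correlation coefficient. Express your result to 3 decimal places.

Rank commute: 6, 5, 2, 3, 1, 4
Rank satisfaction: 2, 3, 6, 4, 5, 1
d = rank(commute) − rank(satisfaction): 4, 2, -4, -1, -4, 3; Σd² = 62
ρ = 1 − 6Σd² / [n(n²−1)] = 1 − 6×62 / (6×35) = 1 − 372/210 ≈ -0.771

-0.771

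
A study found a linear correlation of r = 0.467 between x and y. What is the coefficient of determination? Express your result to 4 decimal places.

r² = (0.467)² = 0.2181

0.2181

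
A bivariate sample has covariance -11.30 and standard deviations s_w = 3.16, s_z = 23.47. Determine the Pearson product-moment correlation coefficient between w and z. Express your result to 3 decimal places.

r = Cov(w,z) / (s_w · s_z) = -11.30 / (3.16 × 23.47)
  = -11.30 / 74.1652 ≈ -0.152

-0.152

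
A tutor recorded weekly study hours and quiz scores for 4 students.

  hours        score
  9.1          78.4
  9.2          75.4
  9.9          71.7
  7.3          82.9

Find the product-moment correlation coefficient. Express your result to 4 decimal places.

-0.9472

n = 4, Σx = 35.5, Σy = 308.4, Σx² = 318.75, Σy² = 23845.02, Σxy = 2722.12
nΣxy − ΣxΣy = 10888.48 − 10948.2 = -59.72
nΣx² − (Σx)² = 1275 − 1260.25 = 14.75; nΣy² − (Σy)² = 95380.08 − 95110.56 = 269.52
r = -59.72 / √(14.75 × 269.52) = -59.72 / 63.0509 ≈ -0.9472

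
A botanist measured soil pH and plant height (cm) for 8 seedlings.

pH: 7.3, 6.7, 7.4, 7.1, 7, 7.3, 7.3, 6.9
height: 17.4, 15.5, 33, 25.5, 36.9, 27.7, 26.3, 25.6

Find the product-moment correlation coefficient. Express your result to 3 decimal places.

n = 8, Σx = 57, Σy = 207.9, Σx² = 406.54, Σy² = 5758.21, Σxy = 1485.26
nΣxy − ΣxΣy = 11882.08 − 11850.3 = 31.78
nΣx² − (Σx)² = 3252.32 − 3249 = 3.32; nΣy² − (Σy)² = 46065.68 − 43222.41 = 2843.27
r = 31.78 / √(3.32 × 2843.27) = 31.78 / 97.1579 ≈ 0.327

0.327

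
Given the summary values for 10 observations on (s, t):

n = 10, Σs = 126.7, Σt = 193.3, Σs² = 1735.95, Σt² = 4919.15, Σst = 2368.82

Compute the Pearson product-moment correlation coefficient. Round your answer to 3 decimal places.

r = (nΣst − ΣsΣt) / √[(nΣs² − (Σs)²)(nΣt² − (Σt)²)]
Numerator: 10×2368.82 − 126.7×193.3 = -802.91
Denominator: √[(17359.5 − 16052.89)(49191.5 − 37364.89)] = √[1306.61 × 11826.61] = 3931.0007
r = -802.91 / 3931.0007 ≈ -0.204

-0.204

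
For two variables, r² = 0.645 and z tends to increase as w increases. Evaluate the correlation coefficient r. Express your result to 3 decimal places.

|r| = √0.645 = 0.803
The association is positive, so r = 0.803.

0.803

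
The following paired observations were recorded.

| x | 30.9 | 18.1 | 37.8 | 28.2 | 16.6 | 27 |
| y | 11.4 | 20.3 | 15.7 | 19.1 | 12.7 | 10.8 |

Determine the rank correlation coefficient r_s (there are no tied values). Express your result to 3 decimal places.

Rank x: 5, 2, 6, 4, 1, 3
Rank y: 2, 6, 4, 5, 3, 1
d = rank(x) − rank(y): 3, -4, 2, -1, -2, 2; Σd² = 38
ρ = 1 − 6Σd² / [n(n²−1)] = 1 − 6×38 / (6×35) = 1 − 228/210 ≈ -0.086

-0.086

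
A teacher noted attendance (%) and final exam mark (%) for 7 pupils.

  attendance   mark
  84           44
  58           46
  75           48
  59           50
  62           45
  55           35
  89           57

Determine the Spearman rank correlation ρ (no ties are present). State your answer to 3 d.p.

0.464

Rank attendance: 6, 2, 5, 3, 4, 1, 7
Rank mark: 2, 4, 5, 6, 3, 1, 7
d = rank(attendance) − rank(mark): 4, -2, 0, -3, 1, 0, 0; Σd² = 30
ρ = 1 − 6Σd² / [n(n²−1)] = 1 − 6×30 / (7×48) = 1 − 180/336 ≈ 0.464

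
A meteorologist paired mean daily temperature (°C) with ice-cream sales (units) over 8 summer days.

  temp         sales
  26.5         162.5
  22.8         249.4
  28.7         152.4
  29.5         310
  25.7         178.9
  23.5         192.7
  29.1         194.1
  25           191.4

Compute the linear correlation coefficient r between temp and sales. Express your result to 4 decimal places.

0.0901

n = 8, Σx = 210.8, Σy = 1631.4, Σx² = 5600.58, Σy² = 351379.64, Σxy = 43070.94
nΣxy − ΣxΣy = 344567.52 − 343899.12 = 668.4
nΣx² − (Σx)² = 44804.64 − 44436.64 = 368; nΣy² − (Σy)² = 2811037.12 − 2661465.96 = 149571.16
r = 668.4 / √(368 × 149571.16) = 668.4 / 7419.0422 ≈ 0.0901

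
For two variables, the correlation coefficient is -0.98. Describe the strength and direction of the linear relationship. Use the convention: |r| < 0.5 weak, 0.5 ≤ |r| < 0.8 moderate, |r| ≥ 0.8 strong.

r = -0.98 < 0 so the relationship is negative.
|r| = 0.98, which falls in the strong range.

strong negative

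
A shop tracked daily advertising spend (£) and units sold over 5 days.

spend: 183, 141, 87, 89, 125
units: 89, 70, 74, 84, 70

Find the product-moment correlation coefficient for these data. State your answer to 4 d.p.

0.3233

n = 5, Σx = 625, Σy = 387, Σx² = 84485, Σy² = 30253, Σxy = 48821
nΣxy − ΣxΣy = 244105 − 241875 = 2230
nΣx² − (Σx)² = 422425 − 390625 = 31800; nΣy² − (Σy)² = 151265 − 149769 = 1496
r = 2230 / √(31800 × 1496) = 2230 / 6897.3038 ≈ 0.3233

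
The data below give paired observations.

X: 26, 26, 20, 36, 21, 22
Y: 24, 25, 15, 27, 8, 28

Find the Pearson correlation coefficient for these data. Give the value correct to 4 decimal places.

n = 6, ΣX = 151, ΣY = 127, ΣX² = 3973, ΣY² = 3003, ΣXY = 3330
nΣXY − ΣXΣY = 19980 − 19177 = 803
nΣX² − (ΣX)² = 23838 − 22801 = 1037; nΣY² − (ΣY)² = 18018 − 16129 = 1889
r = 803 / √(1037 × 1889) = 803 / 1399.6046 ≈ 0.5737

0.5737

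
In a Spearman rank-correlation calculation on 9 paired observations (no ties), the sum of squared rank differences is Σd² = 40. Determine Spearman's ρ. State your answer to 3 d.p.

0.667

ρ = 1 − 6Σd² / [n(n²−1)] = 1 − 6×40 / (9×80)
  = 1 − 240/720 = 1 − 0.3333 ≈ 0.667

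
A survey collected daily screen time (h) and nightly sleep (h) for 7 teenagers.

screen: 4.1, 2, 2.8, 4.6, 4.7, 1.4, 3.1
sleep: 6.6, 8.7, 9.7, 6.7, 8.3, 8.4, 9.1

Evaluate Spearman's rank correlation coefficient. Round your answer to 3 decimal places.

Rank screen: 5, 2, 3, 6, 7, 1, 4
Rank sleep: 1, 5, 7, 2, 3, 4, 6
d = rank(screen) − rank(sleep): 4, -3, -4, 4, 4, -3, -2; Σd² = 86
ρ = 1 − 6Σd² / [n(n²−1)] = 1 − 6×86 / (7×48) = 1 − 516/336 ≈ -0.536

-0.536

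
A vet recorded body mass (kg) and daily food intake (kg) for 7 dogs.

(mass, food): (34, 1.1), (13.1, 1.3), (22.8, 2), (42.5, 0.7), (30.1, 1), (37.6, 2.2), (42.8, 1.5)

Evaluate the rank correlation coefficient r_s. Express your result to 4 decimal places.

Rank mass: 4, 1, 2, 6, 3, 5, 7
Rank food: 3, 4, 6, 1, 2, 7, 5
d = rank(mass) − rank(food): 1, -3, -4, 5, 1, -2, 2; Σd² = 60
ρ = 1 − 6Σd² / [n(n²−1)] = 1 − 6×60 / (7×48) = 1 − 360/336 ≈ -0.0714

-0.0714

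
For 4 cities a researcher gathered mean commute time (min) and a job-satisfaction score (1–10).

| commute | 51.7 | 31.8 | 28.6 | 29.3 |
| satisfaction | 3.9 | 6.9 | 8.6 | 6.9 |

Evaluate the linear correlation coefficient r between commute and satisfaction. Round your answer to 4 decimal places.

-0.9393

n = 4, Σx = 141.4, Σy = 26.3, Σx² = 5360.58, Σy² = 184.39, Σxy = 869.18
nΣxy − ΣxΣy = 3476.72 − 3718.82 = -242.1
nΣx² − (Σx)² = 21442.32 − 19993.96 = 1448.36; nΣy² − (Σy)² = 737.56 − 691.69 = 45.87
r = -242.1 / √(1448.36 × 45.87) = -242.1 / 257.7523 ≈ -0.9393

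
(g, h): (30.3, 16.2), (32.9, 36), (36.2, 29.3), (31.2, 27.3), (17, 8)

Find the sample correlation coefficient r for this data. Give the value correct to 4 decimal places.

n = 5, Σg = 147.6, Σh = 116.8, Σg² = 4573.38, Σh² = 3226.22, Σgh = 3723.68
nΣgh − ΣgΣh = 18618.4 − 17239.68 = 1378.72
nΣg² − (Σg)² = 22866.9 − 21785.76 = 1081.14; nΣh² − (Σh)² = 16131.1 − 13642.24 = 2488.86
r = 1378.72 / √(1081.14 × 2488.86) = 1378.72 / 1640.3677 ≈ 0.8405

0.8405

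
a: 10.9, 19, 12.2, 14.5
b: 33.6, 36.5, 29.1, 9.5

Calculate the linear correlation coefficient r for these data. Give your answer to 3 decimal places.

n = 4, Σa = 56.6, Σb = 108.7, Σa² = 838.9, Σb² = 3398.27, Σab = 1552.51
nΣab − ΣaΣb = 6210.04 − 6152.42 = 57.62
nΣa² − (Σa)² = 3355.6 − 3203.56 = 152.04; nΣb² − (Σb)² = 13593.08 − 11815.69 = 1777.39
r = 57.62 / √(152.04 × 1777.39) = 57.62 / 519.8407 ≈ 0.111

0.111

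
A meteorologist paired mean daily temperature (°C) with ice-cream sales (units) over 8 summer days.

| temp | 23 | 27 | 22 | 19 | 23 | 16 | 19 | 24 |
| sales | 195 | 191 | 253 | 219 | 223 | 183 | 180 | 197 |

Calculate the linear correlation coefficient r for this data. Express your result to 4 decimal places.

0.1456

n = 8, Σx = 173, Σy = 1641, Σx² = 3825, Σy² = 340903, Σxy = 35574
nΣxy − ΣxΣy = 284592 − 283893 = 699
nΣx² − (Σx)² = 30600 − 29929 = 671; nΣy² − (Σy)² = 2727224 − 2692881 = 34343
r = 699 / √(671 × 34343) = 699 / 4800.4326 ≈ 0.1456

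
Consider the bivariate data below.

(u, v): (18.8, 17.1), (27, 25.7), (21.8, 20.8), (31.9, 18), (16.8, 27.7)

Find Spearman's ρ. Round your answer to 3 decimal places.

-0.300

Rank u: 2, 4, 3, 5, 1
Rank v: 1, 4, 3, 2, 5
d = rank(u) − rank(v): 1, 0, 0, 3, -4; Σd² = 26
ρ = 1 − 6Σd² / [n(n²−1)] = 1 − 6×26 / (5×24) = 1 − 156/120 ≈ -0.300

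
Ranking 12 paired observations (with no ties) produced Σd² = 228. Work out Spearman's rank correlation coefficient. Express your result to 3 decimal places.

ρ = 1 − 6Σd² / [n(n²−1)] = 1 − 6×228 / (12×143)
  = 1 − 1368/1716 = 1 − 0.7972 ≈ 0.203

0.203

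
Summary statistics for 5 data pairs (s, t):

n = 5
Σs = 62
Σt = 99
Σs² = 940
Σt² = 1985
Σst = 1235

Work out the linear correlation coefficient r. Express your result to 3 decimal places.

r = (nΣst − ΣsΣt) / √[(nΣs² − (Σs)²)(nΣt² − (Σt)²)]
Numerator: 5×1235 − 62×99 = 37
Denominator: √[(4700 − 3844)(9925 − 9801)] = √[856 × 124] = 325.7975
r = 37 / 325.7975 ≈ 0.114

0.114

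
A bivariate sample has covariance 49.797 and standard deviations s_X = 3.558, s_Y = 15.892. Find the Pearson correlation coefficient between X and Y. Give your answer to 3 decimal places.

0.881

r = Cov(X,Y) / (s_X · s_Y) = 49.797 / (3.558 × 15.892)
  = 49.797 / 56.5437 ≈ 0.881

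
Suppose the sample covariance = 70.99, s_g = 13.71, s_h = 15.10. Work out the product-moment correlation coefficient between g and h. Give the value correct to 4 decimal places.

r = Cov(g,h) / (s_g · s_h) = 70.99 / (13.71 × 15.10)
  = 70.99 / 207.0210 ≈ 0.3429

0.3429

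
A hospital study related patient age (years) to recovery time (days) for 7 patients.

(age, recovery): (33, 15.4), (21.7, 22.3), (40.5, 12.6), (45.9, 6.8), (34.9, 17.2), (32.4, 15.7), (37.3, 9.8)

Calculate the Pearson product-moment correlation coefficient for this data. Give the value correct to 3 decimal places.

n = 7, Σx = 245.7, Σy = 99.8, Σx² = 8966.01, Σy² = 1577.82, Σxy = 3289.03
nΣxy − ΣxΣy = 23023.21 − 24520.86 = -1497.65
nΣx² − (Σx)² = 62762.07 − 60368.49 = 2393.58; nΣy² − (Σy)² = 11044.74 − 9960.04 = 1084.7
r = -1497.65 / √(2393.58 × 1084.7) = -1497.65 / 1611.3089 ≈ -0.929

-0.929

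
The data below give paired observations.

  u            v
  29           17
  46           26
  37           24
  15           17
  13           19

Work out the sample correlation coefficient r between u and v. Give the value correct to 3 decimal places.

n = 5, Σu = 140, Σv = 103, Σu² = 4720, Σv² = 2191, Σuv = 3079
nΣuv − ΣuΣv = 15395 − 14420 = 975
nΣu² − (Σu)² = 23600 − 19600 = 4000; nΣv² − (Σv)² = 10955 − 10609 = 346
r = 975 / √(4000 × 346) = 975 / 1176.4353 ≈ 0.829

0.829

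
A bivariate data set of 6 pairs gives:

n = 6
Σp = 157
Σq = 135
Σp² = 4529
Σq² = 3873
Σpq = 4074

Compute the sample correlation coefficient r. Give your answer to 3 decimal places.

0.913

r = (nΣpq − ΣpΣq) / √[(nΣp² − (Σp)²)(nΣq² − (Σq)²)]
Numerator: 6×4074 − 157×135 = 3249
Denominator: √[(27174 − 24649)(23238 − 18225)] = √[2525 × 5013] = 3557.7837
r = 3249 / 3557.7837 ≈ 0.913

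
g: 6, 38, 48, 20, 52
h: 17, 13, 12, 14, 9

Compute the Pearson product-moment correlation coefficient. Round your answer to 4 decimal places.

n = 5, Σg = 164, Σh = 65, Σg² = 6888, Σh² = 879, Σgh = 1920
nΣgh − ΣgΣh = 9600 − 10660 = -1060
nΣg² − (Σg)² = 34440 − 26896 = 7544; nΣh² − (Σh)² = 4395 − 4225 = 170
r = -1060 / √(7544 × 170) = -1060 / 1132.4663 ≈ -0.9360

-0.9360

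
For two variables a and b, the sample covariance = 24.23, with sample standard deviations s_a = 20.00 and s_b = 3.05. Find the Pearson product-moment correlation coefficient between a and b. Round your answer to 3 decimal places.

0.397

r = Cov(a,b) / (s_a · s_b) = 24.23 / (20.00 × 3.05)
  = 24.23 / 61.0000 ≈ 0.397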